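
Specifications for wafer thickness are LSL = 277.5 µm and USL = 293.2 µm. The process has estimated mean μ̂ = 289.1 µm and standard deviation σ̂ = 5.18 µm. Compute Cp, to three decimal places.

Cp = (USL − LSL) / (6σ̂) = (293.2 − 277.5) / (6 × 5.18) = 15.7000 / 31.0800 = 0.5051

0.505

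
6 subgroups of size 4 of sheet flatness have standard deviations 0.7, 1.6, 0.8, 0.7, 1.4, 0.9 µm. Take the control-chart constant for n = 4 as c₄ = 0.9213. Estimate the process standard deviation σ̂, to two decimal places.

1.10

s̄ = (0.7 + 1.6 + 0.8 + 0.7 + 1.4 + 0.9) / 6 = 1.0167
σ̂ = s̄ / c₄ = 1.0167 / 0.9213 = 1.1035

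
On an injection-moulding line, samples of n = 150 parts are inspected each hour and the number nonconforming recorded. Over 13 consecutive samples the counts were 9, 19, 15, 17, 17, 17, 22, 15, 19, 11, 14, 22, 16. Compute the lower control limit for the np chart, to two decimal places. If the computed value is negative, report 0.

p̄ = Σdᵢ / (k·n) = 213 / (13 × 150) = 0.10923
LCL = np̄ − 3·√(np̄(1−p̄)) = 16.3846 − 3 × 3.8203 = 4.9236

4.92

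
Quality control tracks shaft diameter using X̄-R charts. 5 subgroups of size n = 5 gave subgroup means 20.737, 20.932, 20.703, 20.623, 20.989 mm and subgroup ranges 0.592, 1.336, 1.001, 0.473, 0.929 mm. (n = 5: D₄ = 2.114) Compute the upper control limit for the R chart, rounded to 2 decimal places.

1.83

R̄ = (0.592 + 1.336 + 1.001 + 0.473 + 0.929) / 5 = 4.3310 / 5 = 0.8662
UCL_R = D₄·R̄ = 2.114 × 0.8662 = 1.8311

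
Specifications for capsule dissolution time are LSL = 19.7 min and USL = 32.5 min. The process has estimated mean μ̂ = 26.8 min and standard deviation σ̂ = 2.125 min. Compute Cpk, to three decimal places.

Cpu = (USL − μ̂) / (3σ̂) = (32.5 − 26.8) / (3 × 2.125) = 0.8941; Cpl = (μ̂ − LSL) / (3σ̂) = (26.8 − 19.7) / (3 × 2.125) = 1.1137; Cpk = min(Cpu, Cpl) = 0.8941

0.894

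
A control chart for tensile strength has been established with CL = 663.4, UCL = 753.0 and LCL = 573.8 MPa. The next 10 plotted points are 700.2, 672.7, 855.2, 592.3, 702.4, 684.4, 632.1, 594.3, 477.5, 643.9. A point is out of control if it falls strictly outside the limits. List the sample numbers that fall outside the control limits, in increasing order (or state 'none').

Compare each point to [573.8, 753.0]: sample 3 = 855.2 > UCL; sample 9 = 477.5 < LCL.

3, 9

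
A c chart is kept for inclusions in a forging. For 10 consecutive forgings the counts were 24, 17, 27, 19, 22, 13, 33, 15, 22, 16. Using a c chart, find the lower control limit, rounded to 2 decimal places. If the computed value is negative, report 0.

c̄ = (24 + 17 + 27 + 19 + 22 + 13 + 33 + 15 + 22 + 16) / 10 = 208 / 10 = 20.8000
LCL = c̄ − 3√c̄ = 20.8000 − 3 × 4.5607 = 7.1179

7.12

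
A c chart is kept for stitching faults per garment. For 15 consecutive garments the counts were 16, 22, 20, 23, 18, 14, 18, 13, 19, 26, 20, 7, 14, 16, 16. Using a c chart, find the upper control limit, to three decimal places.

30.005

c̄ = (16 + 22 + 20 + 23 + 18 + 14 + 18 + 13 + 19 + 26 + 20 + 7 + 14 + 16 + 16) / 15 = 262 / 15 = 17.4667
UCL = c̄ + 3√c̄ = 17.4667 + 3 × √17.4667 = 17.4667 + 3 × 4.1793 = 30.0046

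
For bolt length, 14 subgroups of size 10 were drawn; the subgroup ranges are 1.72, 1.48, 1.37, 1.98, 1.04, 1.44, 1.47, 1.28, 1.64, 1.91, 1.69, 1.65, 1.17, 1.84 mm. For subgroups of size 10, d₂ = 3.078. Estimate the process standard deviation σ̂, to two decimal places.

0.50

R̄ = (1.72 + 1.48 + 1.37 + 1.98 + 1.04 + 1.44 + 1.47 + 1.28 + 1.64 + 1.91 + 1.69 + 1.65 + 1.17 + 1.84) / 14 = 1.5486
σ̂ = R̄ / d₂ = 1.5486 / 3.078 = 0.5031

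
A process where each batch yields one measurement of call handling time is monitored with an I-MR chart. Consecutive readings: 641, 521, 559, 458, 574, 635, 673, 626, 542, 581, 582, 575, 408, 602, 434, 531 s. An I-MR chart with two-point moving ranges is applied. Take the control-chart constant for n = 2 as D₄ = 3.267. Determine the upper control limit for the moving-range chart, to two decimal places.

278.35

Moving ranges: 120, 38, 101, 116, 61, 38, 47, 84, 39, 1, 7, 167, 194, 168, 97; M̄R̄ = 1278.0000 / 15 = 85.2000
UCL_MR = D₄·M̄R̄ = 3.267 × 85.2000 = 278.3484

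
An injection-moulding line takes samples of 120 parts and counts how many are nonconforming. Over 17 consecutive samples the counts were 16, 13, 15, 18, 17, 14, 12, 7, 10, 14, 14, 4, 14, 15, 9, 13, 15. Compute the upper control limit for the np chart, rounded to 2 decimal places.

23.13

p̄ = Σdᵢ / (k·n) = 220 / (17 × 120) = 0.10784
UCL = np̄ + 3·√(np̄(1−p̄)) = 12.9412 + 3 × √(12.9412×0.89216) = 12.9412 + 3 × 3.3979 = 23.1348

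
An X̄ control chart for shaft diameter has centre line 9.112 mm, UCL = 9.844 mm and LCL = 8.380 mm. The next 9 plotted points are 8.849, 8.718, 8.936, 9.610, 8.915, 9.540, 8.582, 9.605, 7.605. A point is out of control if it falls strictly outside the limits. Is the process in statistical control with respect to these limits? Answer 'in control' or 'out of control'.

Compare each point to [8.380, 9.844]: sample 9 = 7.605 < LCL.

out of control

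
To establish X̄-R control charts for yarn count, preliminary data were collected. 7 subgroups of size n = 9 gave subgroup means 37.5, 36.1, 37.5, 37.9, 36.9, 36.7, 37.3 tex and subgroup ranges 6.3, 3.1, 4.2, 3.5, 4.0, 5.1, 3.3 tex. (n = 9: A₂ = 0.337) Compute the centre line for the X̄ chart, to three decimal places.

37.129

X̄̄ = (37.5 + 36.1 + 37.5 + 37.9 + 36.9 + 36.7 + 37.3) / 7 = 259.9000 / 7 = 37.1286
CL = X̄̄ = 37.1286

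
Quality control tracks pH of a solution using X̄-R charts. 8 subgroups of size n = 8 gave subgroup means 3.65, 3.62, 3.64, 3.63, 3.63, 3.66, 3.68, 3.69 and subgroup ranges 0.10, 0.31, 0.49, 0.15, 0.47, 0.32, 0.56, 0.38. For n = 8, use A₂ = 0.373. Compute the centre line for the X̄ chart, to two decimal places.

X̄̄ = (3.65 + 3.62 + 3.64 + 3.63 + 3.63 + 3.66 + 3.68 + 3.69) / 8 = 29.2000 / 8 = 3.6500
CL = X̄̄ = 3.6500

3.65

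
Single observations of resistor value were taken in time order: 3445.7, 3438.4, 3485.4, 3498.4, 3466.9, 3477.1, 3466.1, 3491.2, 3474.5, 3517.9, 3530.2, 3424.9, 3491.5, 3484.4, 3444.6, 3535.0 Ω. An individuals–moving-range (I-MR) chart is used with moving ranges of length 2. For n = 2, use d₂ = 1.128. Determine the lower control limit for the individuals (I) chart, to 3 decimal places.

3386.126

X̄ = (3445.7 + 3438.4 + 3485.4 + 3498.4 + 3466.9 + 3477.1 + 3466.1 + 3491.2 + 3474.5 + 3517.9 + 3530.2 + 3424.9 + 3491.5 + 3484.4 + 3444.6 + 3535.0) / 16 = 3479.5125
Moving ranges: 7.3, 47.0, 13.0, 31.5, 10.2, 11.0, 25.1, 16.7, 43.4, 12.3, 105.3, 66.6, 7.1, 39.8, 90.4; M̄R̄ = 526.7000 / 15 = 35.1133
LCL = X̄ − 3·M̄R̄/d₂ = 3479.5125 − 3 × 35.1133 / 1.128 = 3386.1260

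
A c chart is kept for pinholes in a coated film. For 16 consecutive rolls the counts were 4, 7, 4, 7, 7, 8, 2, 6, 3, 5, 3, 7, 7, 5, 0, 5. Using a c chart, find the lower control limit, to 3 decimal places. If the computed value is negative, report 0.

c̄ = (4 + 7 + 4 + 7 + 7 + 8 + 2 + 6 + 3 + 5 + 3 + 7 + 7 + 5 + 0 + 5) / 16 = 80 / 16 = 5.0000
LCL = c̄ − 3√c̄ = 5.0000 − 3 × 2.2361 = -1.7082 → 0 (cannot be negative)

0.000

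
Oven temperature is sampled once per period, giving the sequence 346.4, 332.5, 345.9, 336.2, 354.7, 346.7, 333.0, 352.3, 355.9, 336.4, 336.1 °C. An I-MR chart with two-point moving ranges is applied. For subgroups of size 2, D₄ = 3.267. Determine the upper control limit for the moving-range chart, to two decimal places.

39.17

Moving ranges: 13.9, 13.4, 9.7, 18.5, 8.0, 13.7, 19.3, 3.6, 19.5, 0.3; M̄R̄ = 119.9000 / 10 = 11.9900
UCL_MR = D₄·M̄R̄ = 3.267 × 11.9900 = 39.1713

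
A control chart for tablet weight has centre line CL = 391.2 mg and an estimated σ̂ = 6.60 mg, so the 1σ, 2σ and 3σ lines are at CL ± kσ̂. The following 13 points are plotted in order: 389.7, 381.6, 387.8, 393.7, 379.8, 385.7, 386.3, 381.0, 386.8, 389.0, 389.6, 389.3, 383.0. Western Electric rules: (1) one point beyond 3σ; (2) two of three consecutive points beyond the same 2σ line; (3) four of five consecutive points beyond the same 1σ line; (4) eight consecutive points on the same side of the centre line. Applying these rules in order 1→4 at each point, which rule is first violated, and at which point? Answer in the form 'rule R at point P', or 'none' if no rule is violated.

Zone of each point (C = within 1σ̂, B = 1σ̂–2σ̂, A = 2σ̂–3σ̂, * = beyond 3σ̂; sign = side of CL): 1:-C, 2:-B, 3:-C, 4:+C, 5:-B, 6:-C, 7:-C, 8:-B, 9:-C, 10:-C, 11:-C, 12:-C, 13:-B
Rule 4 (eight consecutive points on the same side of the centre line) is satisfied at point 12.

rule 4 at point 12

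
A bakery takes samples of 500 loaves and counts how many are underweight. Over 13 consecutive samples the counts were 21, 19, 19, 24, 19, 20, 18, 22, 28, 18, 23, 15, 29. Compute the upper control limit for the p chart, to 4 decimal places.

0.0693

p̄ = Σdᵢ / (k·n) = 275 / (13 × 500) = 0.04231
UCL = p̄ + 3·√(p̄(1−p̄)/n) = 0.04231 + 3 × √(0.04231×0.95769/500) = 0.04231 + 3 × 0.00900 = 0.06931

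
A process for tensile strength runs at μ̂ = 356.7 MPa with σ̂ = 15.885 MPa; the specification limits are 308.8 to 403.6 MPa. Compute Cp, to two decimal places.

Cp = (USL − LSL) / (6σ̂) = (403.6 − 308.8) / (6 × 15.885) = 94.8000 / 95.3100 = 0.9946

0.99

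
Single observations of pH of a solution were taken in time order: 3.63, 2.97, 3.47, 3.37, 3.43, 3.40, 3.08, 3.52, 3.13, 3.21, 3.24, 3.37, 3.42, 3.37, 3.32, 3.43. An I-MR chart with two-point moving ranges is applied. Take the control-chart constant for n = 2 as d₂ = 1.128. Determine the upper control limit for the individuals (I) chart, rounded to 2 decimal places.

3.87

X̄ = (3.63 + 2.97 + 3.47 + 3.37 + 3.43 + 3.40 + 3.08 + 3.52 + 3.13 + 3.21 + 3.24 + 3.37 + 3.42 + 3.37 + 3.32 + 3.43) / 16 = 3.3350
Moving ranges: 0.66, 0.50, 0.10, 0.06, 0.03, 0.32, 0.44, 0.39, 0.08, 0.03, 0.13, 0.05, 0.05, 0.05, 0.11; M̄R̄ = 3.0000 / 15 = 0.2000
UCL = X̄ + 3·M̄R̄/d₂ = 3.3350 + 3 × 0.2000 / 1.128 = 3.8669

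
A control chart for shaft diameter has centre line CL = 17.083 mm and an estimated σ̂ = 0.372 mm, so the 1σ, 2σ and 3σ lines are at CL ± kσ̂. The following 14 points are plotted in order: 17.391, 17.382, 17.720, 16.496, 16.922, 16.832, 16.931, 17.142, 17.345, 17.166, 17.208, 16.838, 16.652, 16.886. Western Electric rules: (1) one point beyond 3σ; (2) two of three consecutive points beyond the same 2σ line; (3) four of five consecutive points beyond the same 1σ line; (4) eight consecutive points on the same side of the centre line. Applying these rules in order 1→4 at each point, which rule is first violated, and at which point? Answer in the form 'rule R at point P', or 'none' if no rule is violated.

Zone of each point (C = within 1σ̂, B = 1σ̂–2σ̂, A = 2σ̂–3σ̂, * = beyond 3σ̂; sign = side of CL): 1:+C, 2:+C, 3:+B, 4:-B, 5:-C, 6:-C, 7:-C, 8:+C, 9:+C, 10:+C, 11:+C, 12:-C, 13:-B, 14:-C
No rule fires across all 14 points.

none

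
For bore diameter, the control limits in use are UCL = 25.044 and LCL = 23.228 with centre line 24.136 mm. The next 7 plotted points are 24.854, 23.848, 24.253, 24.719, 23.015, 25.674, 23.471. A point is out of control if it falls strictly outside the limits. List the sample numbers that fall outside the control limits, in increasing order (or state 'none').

Compare each point to [23.228, 25.044]: sample 5 = 23.015 < LCL; sample 6 = 25.674 > UCL.

5, 6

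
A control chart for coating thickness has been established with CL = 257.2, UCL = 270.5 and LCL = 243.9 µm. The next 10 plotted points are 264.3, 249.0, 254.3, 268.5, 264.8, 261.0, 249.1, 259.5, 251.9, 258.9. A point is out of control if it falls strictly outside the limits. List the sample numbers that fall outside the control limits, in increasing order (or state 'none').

none

All 10 points lie within [243.9, 270.5].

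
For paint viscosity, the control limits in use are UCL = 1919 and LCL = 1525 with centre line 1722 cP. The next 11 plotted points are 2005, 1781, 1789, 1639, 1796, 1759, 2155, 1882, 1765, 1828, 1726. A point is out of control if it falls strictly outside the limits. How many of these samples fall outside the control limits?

2

Compare each point to [1525, 1919]: sample 1 = 2005 > UCL; sample 7 = 2155 > UCL.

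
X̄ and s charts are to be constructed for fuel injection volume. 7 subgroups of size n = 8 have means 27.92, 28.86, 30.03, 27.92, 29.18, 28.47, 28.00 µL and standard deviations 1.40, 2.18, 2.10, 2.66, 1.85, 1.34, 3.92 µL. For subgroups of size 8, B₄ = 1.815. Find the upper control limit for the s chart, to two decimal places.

s̄ = (1.40 + 2.18 + 2.10 + 2.66 + 1.85 + 1.34 + 3.92) / 7 = 2.2071
UCL_s = B₄·s̄ = 1.815 × 2.2071 = 4.0060

4.01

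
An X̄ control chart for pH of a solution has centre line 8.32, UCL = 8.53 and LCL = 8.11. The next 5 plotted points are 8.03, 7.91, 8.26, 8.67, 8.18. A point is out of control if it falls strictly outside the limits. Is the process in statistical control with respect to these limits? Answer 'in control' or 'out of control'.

out of control

Compare each point to [8.11, 8.53]: sample 1 = 8.03 < LCL; sample 2 = 7.91 < LCL; sample 4 = 8.67 > UCL.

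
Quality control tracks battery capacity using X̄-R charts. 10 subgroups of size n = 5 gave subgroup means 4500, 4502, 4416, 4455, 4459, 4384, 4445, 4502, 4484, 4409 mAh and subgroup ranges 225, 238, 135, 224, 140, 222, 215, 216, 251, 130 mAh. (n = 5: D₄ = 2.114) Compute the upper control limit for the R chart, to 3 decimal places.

421.954

R̄ = (225 + 238 + 135 + 224 + 140 + 222 + 215 + 216 + 251 + 130) / 10 = 1996.0000 / 10 = 199.6000
UCL_R = D₄·R̄ = 2.114 × 199.6000 = 421.9544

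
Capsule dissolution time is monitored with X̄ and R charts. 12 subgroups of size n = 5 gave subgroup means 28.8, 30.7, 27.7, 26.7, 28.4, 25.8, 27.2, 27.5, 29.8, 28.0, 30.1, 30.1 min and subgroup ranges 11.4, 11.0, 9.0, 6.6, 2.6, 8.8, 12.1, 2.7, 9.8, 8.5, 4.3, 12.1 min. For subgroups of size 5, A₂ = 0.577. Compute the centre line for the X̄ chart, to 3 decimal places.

X̄̄ = (28.8 + 30.7 + 27.7 + 26.7 + 28.4 + 25.8 + 27.2 + 27.5 + 29.8 + 28.0 + 30.1 + 30.1) / 12 = 340.8000 / 12 = 28.4000
CL = X̄̄ = 28.4000

28.400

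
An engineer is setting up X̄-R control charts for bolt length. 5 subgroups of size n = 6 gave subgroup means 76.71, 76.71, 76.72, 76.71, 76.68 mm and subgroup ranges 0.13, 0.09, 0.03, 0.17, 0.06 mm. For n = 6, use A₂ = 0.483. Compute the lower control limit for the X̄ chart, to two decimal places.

X̄̄ = (76.71 + 76.71 + 76.72 + 76.71 + 76.68) / 5 = 383.5300 / 5 = 76.7060
R̄ = (0.13 + 0.09 + 0.03 + 0.17 + 0.06) / 5 = 0.4800 / 5 = 0.0960
LCL = X̄̄ − A₂·R̄ = 76.7060 − 0.483 × 0.0960 = 76.6596

76.66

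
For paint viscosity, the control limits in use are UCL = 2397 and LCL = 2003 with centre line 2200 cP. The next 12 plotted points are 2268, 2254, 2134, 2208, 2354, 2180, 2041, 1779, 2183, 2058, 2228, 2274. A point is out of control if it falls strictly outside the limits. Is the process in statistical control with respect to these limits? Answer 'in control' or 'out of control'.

Compare each point to [2003, 2397]: sample 8 = 1779 < LCL.

out of control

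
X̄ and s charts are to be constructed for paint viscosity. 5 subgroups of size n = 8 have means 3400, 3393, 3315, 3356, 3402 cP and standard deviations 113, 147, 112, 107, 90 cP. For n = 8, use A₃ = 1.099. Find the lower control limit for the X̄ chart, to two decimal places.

X̄̄ = (3400 + 3393 + 3315 + 3356 + 3402) / 5 = 3373.2000
s̄ = (113 + 147 + 112 + 107 + 90) / 5 = 113.8000
LCL = X̄̄ − A₃·s̄ = 3373.2000 − 1.099 × 113.8000 = 3248.1338

3248.13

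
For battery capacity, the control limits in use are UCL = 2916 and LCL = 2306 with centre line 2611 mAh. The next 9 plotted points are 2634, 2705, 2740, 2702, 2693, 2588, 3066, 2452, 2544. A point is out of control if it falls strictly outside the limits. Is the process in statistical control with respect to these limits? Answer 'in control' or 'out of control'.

Compare each point to [2306, 2916]: sample 7 = 3066 > UCL.

out of control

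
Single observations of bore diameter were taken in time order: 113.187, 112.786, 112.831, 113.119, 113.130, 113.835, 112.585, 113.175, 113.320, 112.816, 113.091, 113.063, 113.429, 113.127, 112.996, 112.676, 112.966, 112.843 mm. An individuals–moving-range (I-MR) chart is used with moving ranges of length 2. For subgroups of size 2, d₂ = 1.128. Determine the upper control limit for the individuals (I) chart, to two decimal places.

113.96

X̄ = (113.187 + 112.786 + 112.831 + 113.119 + 113.130 + 113.835 + 112.585 + 113.175 + 113.320 + 112.816 + 113.091 + 113.063 + 113.429 + 113.127 + 112.996 + 112.676 + 112.966 + 112.843) / 18 = 113.0542
Moving ranges: 0.401, 0.045, 0.288, 0.011, 0.705, 1.250, 0.590, 0.145, 0.504, 0.275, 0.028, 0.366, 0.302, 0.131, 0.320, 0.290, 0.123; M̄R̄ = 5.7740 / 17 = 0.3396
UCL = X̄ + 3·M̄R̄/d₂ = 113.0542 + 3 × 0.3396 / 1.128 = 113.9575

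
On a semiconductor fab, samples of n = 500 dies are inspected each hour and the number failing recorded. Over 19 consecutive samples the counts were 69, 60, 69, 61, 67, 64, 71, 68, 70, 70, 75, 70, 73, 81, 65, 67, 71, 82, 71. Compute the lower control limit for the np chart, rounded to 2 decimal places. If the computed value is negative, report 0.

p̄ = Σdᵢ / (k·n) = 1324 / (19 × 500) = 0.13937
LCL = np̄ − 3·√(np̄(1−p̄)) = 69.6842 − 3 × 7.7442 = 46.4516

46.45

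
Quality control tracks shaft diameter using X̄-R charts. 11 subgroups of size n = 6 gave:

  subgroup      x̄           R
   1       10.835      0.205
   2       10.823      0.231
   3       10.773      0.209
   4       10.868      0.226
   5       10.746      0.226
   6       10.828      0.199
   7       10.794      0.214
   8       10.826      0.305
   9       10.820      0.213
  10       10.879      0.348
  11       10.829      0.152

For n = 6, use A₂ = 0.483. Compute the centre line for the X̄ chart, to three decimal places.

10.820

X̄̄ = (10.835 + 10.823 + 10.773 + 10.868 + 10.746 + 10.828 + 10.794 + 10.826 + 10.820 + 10.879 + 10.829) / 11 = 119.0210 / 11 = 10.8201
CL = X̄̄ = 10.8201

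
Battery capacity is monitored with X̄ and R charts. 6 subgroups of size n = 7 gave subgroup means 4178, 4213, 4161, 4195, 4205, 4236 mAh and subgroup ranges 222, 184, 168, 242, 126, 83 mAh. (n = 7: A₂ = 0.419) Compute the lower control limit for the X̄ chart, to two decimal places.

4126.42

X̄̄ = (4178 + 4213 + 4161 + 4195 + 4205 + 4236) / 6 = 25188.0000 / 6 = 4198.0000
R̄ = (222 + 184 + 168 + 242 + 126 + 83) / 6 = 1025.0000 / 6 = 170.8333
LCL = X̄̄ − A₂·R̄ = 4198.0000 − 0.419 × 170.8333 = 4126.4208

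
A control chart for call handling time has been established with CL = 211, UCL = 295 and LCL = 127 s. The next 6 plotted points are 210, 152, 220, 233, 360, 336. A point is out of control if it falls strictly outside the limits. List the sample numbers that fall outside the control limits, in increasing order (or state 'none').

Compare each point to [127, 295]: sample 5 = 360 > UCL; sample 6 = 336 > UCL.

5, 6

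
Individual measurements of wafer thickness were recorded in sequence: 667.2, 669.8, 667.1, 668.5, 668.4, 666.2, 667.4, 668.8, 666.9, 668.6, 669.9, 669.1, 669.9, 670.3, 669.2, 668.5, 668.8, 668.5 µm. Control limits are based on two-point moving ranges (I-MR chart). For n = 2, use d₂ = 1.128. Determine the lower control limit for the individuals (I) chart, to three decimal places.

665.236

X̄ = (667.2 + 669.8 + 667.1 + 668.5 + 668.4 + 666.2 + 667.4 + 668.8 + 666.9 + 668.6 + 669.9 + 669.1 + 669.9 + 670.3 + 669.2 + 668.5 + 668.8 + 668.5) / 18 = 668.5056
Moving ranges: 2.6, 2.7, 1.4, 0.1, 2.2, 1.2, 1.4, 1.9, 1.7, 1.3, 0.8, 0.8, 0.4, 1.1, 0.7, 0.3, 0.3; M̄R̄ = 20.9000 / 17 = 1.2294
LCL = X̄ − 3·M̄R̄/d₂ = 668.5056 − 3 × 1.2294 / 1.128 = 665.2358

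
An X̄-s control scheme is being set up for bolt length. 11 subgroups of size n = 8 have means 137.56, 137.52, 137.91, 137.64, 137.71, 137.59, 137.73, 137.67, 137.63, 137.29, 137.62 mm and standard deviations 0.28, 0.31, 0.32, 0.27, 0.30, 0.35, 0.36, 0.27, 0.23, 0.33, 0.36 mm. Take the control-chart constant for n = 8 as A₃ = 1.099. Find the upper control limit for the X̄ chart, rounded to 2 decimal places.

X̄̄ = (137.56 + 137.52 + 137.91 + 137.64 + 137.71 + 137.59 + 137.73 + 137.67 + 137.63 + 137.29 + 137.62) / 11 = 137.6245
s̄ = (0.28 + 0.31 + 0.32 + 0.27 + 0.30 + 0.35 + 0.36 + 0.27 + 0.23 + 0.33 + 0.36) / 11 = 0.3073
UCL = X̄̄ + A₃·s̄ = 137.6245 + 1.099 × 0.3073 = 137.9622

137.96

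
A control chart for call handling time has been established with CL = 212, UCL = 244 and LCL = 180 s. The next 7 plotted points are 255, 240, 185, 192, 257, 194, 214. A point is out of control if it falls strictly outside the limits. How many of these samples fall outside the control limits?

2

Compare each point to [180, 244]: sample 1 = 255 > UCL; sample 5 = 257 > UCL.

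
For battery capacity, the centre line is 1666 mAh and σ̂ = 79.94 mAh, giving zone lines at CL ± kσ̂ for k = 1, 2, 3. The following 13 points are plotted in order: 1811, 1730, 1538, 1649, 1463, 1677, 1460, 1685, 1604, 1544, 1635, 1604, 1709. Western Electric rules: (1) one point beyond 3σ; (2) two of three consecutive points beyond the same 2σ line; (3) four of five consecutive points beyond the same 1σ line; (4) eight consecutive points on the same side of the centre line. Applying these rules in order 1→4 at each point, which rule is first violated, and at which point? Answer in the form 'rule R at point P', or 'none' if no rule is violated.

Zone of each point (C = within 1σ̂, B = 1σ̂–2σ̂, A = 2σ̂–3σ̂, * = beyond 3σ̂; sign = side of CL): 1:+B, 2:+C, 3:-B, 4:-C, 5:-A, 6:+C, 7:-A, 8:+C, 9:-C, 10:-B, 11:-C, 12:-C, 13:+C
Rule 2 (two of three consecutive points beyond the same 2σ limit) is satisfied at point 7.

rule 2 at point 7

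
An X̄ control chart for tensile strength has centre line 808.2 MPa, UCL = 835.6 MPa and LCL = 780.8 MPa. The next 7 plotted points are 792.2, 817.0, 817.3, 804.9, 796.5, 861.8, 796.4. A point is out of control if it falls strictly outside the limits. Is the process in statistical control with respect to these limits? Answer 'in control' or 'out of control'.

out of control

Compare each point to [780.8, 835.6]: sample 6 = 861.8 > UCL.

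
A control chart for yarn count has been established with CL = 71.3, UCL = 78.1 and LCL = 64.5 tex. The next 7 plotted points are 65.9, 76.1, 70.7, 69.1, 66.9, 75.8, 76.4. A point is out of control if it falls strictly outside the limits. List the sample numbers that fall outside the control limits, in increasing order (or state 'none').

none

All 7 points lie within [64.5, 78.1].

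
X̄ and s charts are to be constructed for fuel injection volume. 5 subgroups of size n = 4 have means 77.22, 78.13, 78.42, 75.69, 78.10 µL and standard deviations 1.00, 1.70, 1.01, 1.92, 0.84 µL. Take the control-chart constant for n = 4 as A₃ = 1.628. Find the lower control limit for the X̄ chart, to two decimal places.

75.41

X̄̄ = (77.22 + 78.13 + 78.42 + 75.69 + 78.10) / 5 = 77.5120
s̄ = (1.00 + 1.70 + 1.01 + 1.92 + 0.84) / 5 = 1.2940
LCL = X̄̄ − A₃·s̄ = 77.5120 − 1.628 × 1.2940 = 75.4054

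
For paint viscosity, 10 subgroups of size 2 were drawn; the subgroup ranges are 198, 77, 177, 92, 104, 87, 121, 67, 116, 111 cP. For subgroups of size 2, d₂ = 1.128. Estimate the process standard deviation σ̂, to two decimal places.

R̄ = (198 + 77 + 177 + 92 + 104 + 87 + 121 + 67 + 116 + 111) / 10 = 115.0000
σ̂ = R̄ / d₂ = 115.0000 / 1.128 = 101.9504

101.95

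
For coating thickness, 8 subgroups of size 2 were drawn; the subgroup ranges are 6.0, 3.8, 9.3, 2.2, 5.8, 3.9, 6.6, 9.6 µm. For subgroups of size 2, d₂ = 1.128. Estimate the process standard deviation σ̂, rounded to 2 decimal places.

5.23

R̄ = (6.0 + 3.8 + 9.3 + 2.2 + 5.8 + 3.9 + 6.6 + 9.6) / 8 = 5.9000
σ̂ = R̄ / d₂ = 5.9000 / 1.128 = 5.2305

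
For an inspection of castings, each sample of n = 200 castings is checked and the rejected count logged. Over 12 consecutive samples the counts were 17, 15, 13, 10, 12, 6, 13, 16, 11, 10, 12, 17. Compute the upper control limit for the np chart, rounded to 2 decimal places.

p̄ = Σdᵢ / (k·n) = 152 / (12 × 200) = 0.06333
UCL = np̄ + 3·√(np̄(1−p̄)) = 12.6667 + 3 × √(12.6667×0.93667) = 12.6667 + 3 × 3.4445 = 23.0001

23.00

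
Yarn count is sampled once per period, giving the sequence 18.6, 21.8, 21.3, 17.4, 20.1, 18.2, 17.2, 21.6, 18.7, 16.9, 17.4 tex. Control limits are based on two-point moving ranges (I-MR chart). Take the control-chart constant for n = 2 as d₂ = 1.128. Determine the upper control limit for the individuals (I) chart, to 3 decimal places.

X̄ = (18.6 + 21.8 + 21.3 + 17.4 + 20.1 + 18.2 + 17.2 + 21.6 + 18.7 + 16.9 + 17.4) / 11 = 19.0182
Moving ranges: 3.2, 0.5, 3.9, 2.7, 1.9, 1.0, 4.4, 2.9, 1.8, 0.5; M̄R̄ = 22.8000 / 10 = 2.2800
UCL = X̄ + 3·M̄R̄/d₂ = 19.0182 + 3 × 2.2800 / 1.128 = 25.0820

25.082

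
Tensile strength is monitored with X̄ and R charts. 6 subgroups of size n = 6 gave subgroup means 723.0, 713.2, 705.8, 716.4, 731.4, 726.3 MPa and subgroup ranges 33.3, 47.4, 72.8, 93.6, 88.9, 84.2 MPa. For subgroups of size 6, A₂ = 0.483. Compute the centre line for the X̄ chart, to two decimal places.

719.35

X̄̄ = (723.0 + 713.2 + 705.8 + 716.4 + 731.4 + 726.3) / 6 = 4316.1000 / 6 = 719.3500
CL = X̄̄ = 719.3500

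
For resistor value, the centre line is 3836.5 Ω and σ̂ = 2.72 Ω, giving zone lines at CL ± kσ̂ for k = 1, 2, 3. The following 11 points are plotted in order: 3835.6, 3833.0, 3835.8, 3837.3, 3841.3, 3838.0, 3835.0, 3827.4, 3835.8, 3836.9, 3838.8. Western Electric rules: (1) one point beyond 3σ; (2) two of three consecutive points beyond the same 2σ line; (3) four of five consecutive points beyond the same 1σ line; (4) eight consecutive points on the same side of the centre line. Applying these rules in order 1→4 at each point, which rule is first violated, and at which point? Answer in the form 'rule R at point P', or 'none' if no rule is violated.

rule 1 at point 8

Zone of each point (C = within 1σ̂, B = 1σ̂–2σ̂, A = 2σ̂–3σ̂, * = beyond 3σ̂; sign = side of CL): 1:-C, 2:-B, 3:-C, 4:+C, 5:+B, 6:+C, 7:-C, 8:-*, 9:-C, 10:+C, 11:+C
Rule 1 (one point beyond the 3σ limits) is satisfied at point 8.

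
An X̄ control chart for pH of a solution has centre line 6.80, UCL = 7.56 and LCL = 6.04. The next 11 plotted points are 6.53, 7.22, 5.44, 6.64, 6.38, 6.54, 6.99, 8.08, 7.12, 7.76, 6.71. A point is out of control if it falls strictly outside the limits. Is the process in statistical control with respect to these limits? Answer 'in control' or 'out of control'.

out of control

Compare each point to [6.04, 7.56]: sample 3 = 5.44 < LCL; sample 8 = 8.08 > UCL; sample 10 = 7.76 > UCL.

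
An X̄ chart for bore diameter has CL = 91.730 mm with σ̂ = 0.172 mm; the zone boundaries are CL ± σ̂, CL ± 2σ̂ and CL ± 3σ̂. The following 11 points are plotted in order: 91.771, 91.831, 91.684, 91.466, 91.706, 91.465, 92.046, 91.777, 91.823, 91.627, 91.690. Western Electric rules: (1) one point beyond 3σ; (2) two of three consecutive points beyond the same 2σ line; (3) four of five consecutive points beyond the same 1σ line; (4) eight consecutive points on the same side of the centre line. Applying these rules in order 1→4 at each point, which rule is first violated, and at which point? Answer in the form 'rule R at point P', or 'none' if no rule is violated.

none

Zone of each point (C = within 1σ̂, B = 1σ̂–2σ̂, A = 2σ̂–3σ̂, * = beyond 3σ̂; sign = side of CL): 1:+C, 2:+C, 3:-C, 4:-B, 5:-C, 6:-B, 7:+B, 8:+C, 9:+C, 10:-C, 11:-C
No rule fires across all 11 points.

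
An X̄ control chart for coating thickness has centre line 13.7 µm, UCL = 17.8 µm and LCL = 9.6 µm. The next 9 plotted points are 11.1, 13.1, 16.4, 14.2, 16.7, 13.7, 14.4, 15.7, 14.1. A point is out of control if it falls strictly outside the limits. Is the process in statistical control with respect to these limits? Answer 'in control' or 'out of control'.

in control

All 9 points lie within [9.6, 17.8].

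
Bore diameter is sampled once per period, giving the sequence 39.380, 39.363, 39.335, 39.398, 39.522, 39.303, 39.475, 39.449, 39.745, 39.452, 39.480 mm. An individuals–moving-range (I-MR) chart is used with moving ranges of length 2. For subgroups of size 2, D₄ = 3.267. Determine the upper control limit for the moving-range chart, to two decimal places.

0.41

Moving ranges: 0.017, 0.028, 0.063, 0.124, 0.219, 0.172, 0.026, 0.296, 0.293, 0.028; M̄R̄ = 1.2660 / 10 = 0.1266
UCL_MR = D₄·M̄R̄ = 3.267 × 0.1266 = 0.4136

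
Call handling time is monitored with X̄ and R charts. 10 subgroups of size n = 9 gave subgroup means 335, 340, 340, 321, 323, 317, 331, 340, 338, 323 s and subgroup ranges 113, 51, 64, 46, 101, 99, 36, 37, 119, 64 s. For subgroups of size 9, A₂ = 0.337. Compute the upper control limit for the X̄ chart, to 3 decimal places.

X̄̄ = (335 + 340 + 340 + 321 + 323 + 317 + 331 + 340 + 338 + 323) / 10 = 3308.0000 / 10 = 330.8000
R̄ = (113 + 51 + 64 + 46 + 101 + 99 + 36 + 37 + 119 + 64) / 10 = 730.0000 / 10 = 73.0000
UCL = X̄̄ + A₂·R̄ = 330.8000 + 0.337 × 73.0000 = 355.4010

355.401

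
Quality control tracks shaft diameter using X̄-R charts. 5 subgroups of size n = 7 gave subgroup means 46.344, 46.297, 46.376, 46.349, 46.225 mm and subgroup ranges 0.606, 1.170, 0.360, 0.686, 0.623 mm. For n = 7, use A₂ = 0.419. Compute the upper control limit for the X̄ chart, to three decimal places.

46.607

X̄̄ = (46.344 + 46.297 + 46.376 + 46.349 + 46.225) / 5 = 231.5910 / 5 = 46.3182
R̄ = (0.606 + 1.170 + 0.360 + 0.686 + 0.623) / 5 = 3.4450 / 5 = 0.6890
UCL = X̄̄ + A₂·R̄ = 46.3182 + 0.419 × 0.6890 = 46.6069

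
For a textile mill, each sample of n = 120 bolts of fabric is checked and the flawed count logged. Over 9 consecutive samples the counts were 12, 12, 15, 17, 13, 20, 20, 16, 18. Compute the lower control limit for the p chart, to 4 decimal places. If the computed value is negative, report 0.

p̄ = Σdᵢ / (k·n) = 143 / (9 × 120) = 0.13241
LCL = p̄ − 3·√(p̄(1−p̄)/n) = 0.13241 − 3 × 0.03094 = 0.03959

0.0396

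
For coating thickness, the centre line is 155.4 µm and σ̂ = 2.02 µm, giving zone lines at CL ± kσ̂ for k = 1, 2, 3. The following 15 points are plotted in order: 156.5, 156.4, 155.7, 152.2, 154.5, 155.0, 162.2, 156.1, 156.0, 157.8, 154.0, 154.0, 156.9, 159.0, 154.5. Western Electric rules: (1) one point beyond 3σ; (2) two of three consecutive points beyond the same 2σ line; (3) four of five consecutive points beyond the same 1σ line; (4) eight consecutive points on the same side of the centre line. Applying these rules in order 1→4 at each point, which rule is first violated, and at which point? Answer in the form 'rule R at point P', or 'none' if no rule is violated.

rule 1 at point 7

Zone of each point (C = within 1σ̂, B = 1σ̂–2σ̂, A = 2σ̂–3σ̂, * = beyond 3σ̂; sign = side of CL): 1:+C, 2:+C, 3:+C, 4:-B, 5:-C, 6:-C, 7:+*, 8:+C, 9:+C, 10:+B, 11:-C, 12:-C, 13:+C, 14:+B, 15:-C
Rule 1 (one point beyond the 3σ limits) is satisfied at point 7.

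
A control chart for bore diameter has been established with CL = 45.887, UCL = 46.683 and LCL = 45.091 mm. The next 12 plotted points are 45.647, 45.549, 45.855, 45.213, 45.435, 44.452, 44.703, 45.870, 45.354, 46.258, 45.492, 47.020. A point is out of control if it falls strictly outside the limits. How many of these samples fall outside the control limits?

Compare each point to [45.091, 46.683]: sample 6 = 44.452 < LCL; sample 7 = 44.703 < LCL; sample 12 = 47.020 > UCL.

3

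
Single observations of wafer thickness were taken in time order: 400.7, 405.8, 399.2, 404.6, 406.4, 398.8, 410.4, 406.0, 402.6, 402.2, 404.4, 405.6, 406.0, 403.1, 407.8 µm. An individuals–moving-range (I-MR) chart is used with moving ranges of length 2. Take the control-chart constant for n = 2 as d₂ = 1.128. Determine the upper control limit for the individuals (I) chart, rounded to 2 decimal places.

415.20

X̄ = (400.7 + 405.8 + 399.2 + 404.6 + 406.4 + 398.8 + 410.4 + 406.0 + 402.6 + 402.2 + 404.4 + 405.6 + 406.0 + 403.1 + 407.8) / 15 = 404.2400
Moving ranges: 5.1, 6.6, 5.4, 1.8, 7.6, 11.6, 4.4, 3.4, 0.4, 2.2, 1.2, 0.4, 2.9, 4.7; M̄R̄ = 57.7000 / 14 = 4.1214
UCL = X̄ + 3·M̄R̄/d₂ = 404.2400 + 3 × 4.1214 / 1.128 = 415.2012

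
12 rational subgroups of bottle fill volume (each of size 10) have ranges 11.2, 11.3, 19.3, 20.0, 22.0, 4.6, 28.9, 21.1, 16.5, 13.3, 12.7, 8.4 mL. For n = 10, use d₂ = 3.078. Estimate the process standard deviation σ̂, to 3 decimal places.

5.125

R̄ = (11.2 + 11.3 + 19.3 + 20.0 + 22.0 + 4.6 + 28.9 + 21.1 + 16.5 + 13.3 + 12.7 + 8.4) / 12 = 15.7750
σ̂ = R̄ / d₂ = 15.7750 / 3.078 = 5.1251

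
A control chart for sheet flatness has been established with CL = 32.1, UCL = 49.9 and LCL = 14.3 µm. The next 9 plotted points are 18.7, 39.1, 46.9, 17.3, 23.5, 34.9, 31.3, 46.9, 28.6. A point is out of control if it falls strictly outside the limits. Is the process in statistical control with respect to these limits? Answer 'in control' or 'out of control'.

in control

All 9 points lie within [14.3, 49.9].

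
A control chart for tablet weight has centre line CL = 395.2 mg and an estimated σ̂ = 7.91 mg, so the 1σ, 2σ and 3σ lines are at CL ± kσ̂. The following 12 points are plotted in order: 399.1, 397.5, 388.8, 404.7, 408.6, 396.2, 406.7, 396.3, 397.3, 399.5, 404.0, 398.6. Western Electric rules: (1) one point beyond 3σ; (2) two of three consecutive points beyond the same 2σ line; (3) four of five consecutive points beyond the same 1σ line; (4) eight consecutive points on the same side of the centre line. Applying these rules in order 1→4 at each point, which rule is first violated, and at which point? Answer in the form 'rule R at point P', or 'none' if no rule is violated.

rule 4 at point 11

Zone of each point (C = within 1σ̂, B = 1σ̂–2σ̂, A = 2σ̂–3σ̂, * = beyond 3σ̂; sign = side of CL): 1:+C, 2:+C, 3:-C, 4:+B, 5:+B, 6:+C, 7:+B, 8:+C, 9:+C, 10:+C, 11:+B, 12:+C
Rule 4 (eight consecutive points on the same side of the centre line) is satisfied at point 11.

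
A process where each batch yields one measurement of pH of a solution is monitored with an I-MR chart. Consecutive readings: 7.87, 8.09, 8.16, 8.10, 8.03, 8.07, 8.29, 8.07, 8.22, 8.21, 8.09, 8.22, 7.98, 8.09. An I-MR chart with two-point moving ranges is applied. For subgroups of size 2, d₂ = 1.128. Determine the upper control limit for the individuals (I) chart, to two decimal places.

X̄ = (7.87 + 8.09 + 8.16 + 8.10 + 8.03 + 8.07 + 8.29 + 8.07 + 8.22 + 8.21 + 8.09 + 8.22 + 7.98 + 8.09) / 14 = 8.1064
Moving ranges: 0.22, 0.07, 0.06, 0.07, 0.04, 0.22, 0.22, 0.15, 0.01, 0.12, 0.13, 0.24, 0.11; M̄R̄ = 1.6600 / 13 = 0.1277
UCL = X̄ + 3·M̄R̄/d₂ = 8.1064 + 3 × 0.1277 / 1.128 = 8.4460

8.45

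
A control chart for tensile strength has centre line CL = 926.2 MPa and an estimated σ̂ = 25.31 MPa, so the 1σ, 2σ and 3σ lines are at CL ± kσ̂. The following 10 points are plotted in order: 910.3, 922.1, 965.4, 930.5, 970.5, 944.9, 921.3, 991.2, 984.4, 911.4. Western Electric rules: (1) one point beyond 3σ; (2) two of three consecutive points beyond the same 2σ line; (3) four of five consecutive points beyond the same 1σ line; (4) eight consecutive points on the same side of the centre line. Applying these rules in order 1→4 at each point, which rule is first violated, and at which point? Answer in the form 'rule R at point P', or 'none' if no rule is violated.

Zone of each point (C = within 1σ̂, B = 1σ̂–2σ̂, A = 2σ̂–3σ̂, * = beyond 3σ̂; sign = side of CL): 1:-C, 2:-C, 3:+B, 4:+C, 5:+B, 6:+C, 7:-C, 8:+A, 9:+A, 10:-C
Rule 2 (two of three consecutive points beyond the same 2σ limit) is satisfied at point 9.

rule 2 at point 9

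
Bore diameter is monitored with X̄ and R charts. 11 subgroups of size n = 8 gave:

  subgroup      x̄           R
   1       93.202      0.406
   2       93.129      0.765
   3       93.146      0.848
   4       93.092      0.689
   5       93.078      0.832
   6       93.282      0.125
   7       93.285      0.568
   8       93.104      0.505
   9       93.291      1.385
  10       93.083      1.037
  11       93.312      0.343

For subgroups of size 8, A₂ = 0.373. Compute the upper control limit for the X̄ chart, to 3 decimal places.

X̄̄ = (93.202 + 93.129 + 93.146 + 93.092 + 93.078 + 93.282 + 93.285 + 93.104 + 93.291 + 93.083 + 93.312) / 11 = 1025.0040 / 11 = 93.1822
R̄ = (0.406 + 0.765 + 0.848 + 0.689 + 0.832 + 0.125 + 0.568 + 0.505 + 1.385 + 1.037 + 0.343) / 11 = 7.5030 / 11 = 0.6821
UCL = X̄̄ + A₂·R̄ = 93.1822 + 0.373 × 0.6821 = 93.4366

93.437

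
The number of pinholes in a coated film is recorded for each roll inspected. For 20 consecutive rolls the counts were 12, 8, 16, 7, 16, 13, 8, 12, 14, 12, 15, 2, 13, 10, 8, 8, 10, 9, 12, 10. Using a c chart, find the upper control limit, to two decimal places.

c̄ = (12 + 8 + 16 + 7 + 16 + 13 + 8 + 12 + 14 + 12 + 15 + 2 + 13 + 10 + 8 + 8 + 10 + 9 + 12 + 10) / 20 = 215 / 20 = 10.7500
UCL = c̄ + 3√c̄ = 10.7500 + 3 × √10.7500 = 10.7500 + 3 × 3.2787 = 20.5862

20.59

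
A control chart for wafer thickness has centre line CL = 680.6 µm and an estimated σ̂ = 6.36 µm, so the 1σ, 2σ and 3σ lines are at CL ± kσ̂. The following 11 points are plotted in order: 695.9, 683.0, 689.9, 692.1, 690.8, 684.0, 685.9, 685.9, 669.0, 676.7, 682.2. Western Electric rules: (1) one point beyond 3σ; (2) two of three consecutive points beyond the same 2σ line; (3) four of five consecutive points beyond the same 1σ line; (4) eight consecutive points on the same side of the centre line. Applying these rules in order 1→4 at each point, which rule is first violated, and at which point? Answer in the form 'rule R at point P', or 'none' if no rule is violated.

rule 3 at point 5

Zone of each point (C = within 1σ̂, B = 1σ̂–2σ̂, A = 2σ̂–3σ̂, * = beyond 3σ̂; sign = side of CL): 1:+A, 2:+C, 3:+B, 4:+B, 5:+B, 6:+C, 7:+C, 8:+C, 9:-B, 10:-C, 11:+C
Rule 3 (four of five consecutive points beyond the same 1σ limit) is satisfied at point 5.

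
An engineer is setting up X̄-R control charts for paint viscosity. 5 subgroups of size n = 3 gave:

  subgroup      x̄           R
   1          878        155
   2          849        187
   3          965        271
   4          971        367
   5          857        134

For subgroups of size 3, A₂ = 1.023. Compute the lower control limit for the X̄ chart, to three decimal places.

X̄̄ = (878 + 849 + 965 + 971 + 857) / 5 = 4520.0000 / 5 = 904.0000
R̄ = (155 + 187 + 271 + 367 + 134) / 5 = 1114.0000 / 5 = 222.8000
LCL = X̄̄ − A₂·R̄ = 904.0000 − 1.023 × 222.8000 = 676.0756

676.076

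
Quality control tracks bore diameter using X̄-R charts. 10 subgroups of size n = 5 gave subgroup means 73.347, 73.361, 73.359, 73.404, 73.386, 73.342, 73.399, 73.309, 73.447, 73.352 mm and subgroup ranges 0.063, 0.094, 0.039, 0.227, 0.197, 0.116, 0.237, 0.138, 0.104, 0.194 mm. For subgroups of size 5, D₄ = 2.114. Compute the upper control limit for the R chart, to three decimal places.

0.298

R̄ = (0.063 + 0.094 + 0.039 + 0.227 + 0.197 + 0.116 + 0.237 + 0.138 + 0.104 + 0.194) / 10 = 1.4090 / 10 = 0.1409
UCL_R = D₄·R̄ = 2.114 × 0.1409 = 0.2979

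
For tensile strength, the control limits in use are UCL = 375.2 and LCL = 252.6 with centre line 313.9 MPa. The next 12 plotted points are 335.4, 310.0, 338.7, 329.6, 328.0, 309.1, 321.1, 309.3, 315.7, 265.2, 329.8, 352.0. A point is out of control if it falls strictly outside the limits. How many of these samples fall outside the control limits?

0

All 12 points lie within [252.6, 375.2].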